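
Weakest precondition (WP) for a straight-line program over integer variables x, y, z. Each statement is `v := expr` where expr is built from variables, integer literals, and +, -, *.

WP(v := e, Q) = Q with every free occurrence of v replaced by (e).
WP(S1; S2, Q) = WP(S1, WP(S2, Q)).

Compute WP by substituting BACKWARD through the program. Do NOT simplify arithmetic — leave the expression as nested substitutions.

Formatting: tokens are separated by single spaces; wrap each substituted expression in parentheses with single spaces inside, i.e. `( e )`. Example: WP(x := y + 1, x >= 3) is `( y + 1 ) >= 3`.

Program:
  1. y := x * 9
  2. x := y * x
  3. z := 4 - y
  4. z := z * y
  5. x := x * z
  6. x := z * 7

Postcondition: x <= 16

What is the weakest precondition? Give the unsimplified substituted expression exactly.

post: x <= 16
stmt 6: x := z * 7  -- replace 1 occurrence(s) of x with (z * 7)
  => ( z * 7 ) <= 16
stmt 5: x := x * z  -- replace 0 occurrence(s) of x with (x * z)
  => ( z * 7 ) <= 16
stmt 4: z := z * y  -- replace 1 occurrence(s) of z with (z * y)
  => ( ( z * y ) * 7 ) <= 16
stmt 3: z := 4 - y  -- replace 1 occurrence(s) of z with (4 - y)
  => ( ( ( 4 - y ) * y ) * 7 ) <= 16
stmt 2: x := y * x  -- replace 0 occurrence(s) of x with (y * x)
  => ( ( ( 4 - y ) * y ) * 7 ) <= 16
stmt 1: y := x * 9  -- replace 2 occurrence(s) of y with (x * 9)
  => ( ( ( 4 - ( x * 9 ) ) * ( x * 9 ) ) * 7 ) <= 16

Answer: ( ( ( 4 - ( x * 9 ) ) * ( x * 9 ) ) * 7 ) <= 16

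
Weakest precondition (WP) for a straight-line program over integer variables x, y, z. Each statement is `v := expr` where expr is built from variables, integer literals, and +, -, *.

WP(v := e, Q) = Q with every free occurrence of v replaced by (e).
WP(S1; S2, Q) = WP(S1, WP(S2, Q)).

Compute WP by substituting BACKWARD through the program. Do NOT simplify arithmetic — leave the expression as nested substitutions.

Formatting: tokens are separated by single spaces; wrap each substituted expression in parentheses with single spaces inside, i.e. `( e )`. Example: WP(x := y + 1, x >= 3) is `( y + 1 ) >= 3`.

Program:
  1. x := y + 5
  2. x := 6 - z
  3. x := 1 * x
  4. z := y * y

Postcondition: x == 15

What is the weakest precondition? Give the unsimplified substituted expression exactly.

Answer: ( 1 * ( 6 - z ) ) == 15

Derivation:
post: x == 15
stmt 4: z := y * y  -- replace 0 occurrence(s) of z with (y * y)
  => x == 15
stmt 3: x := 1 * x  -- replace 1 occurrence(s) of x with (1 * x)
  => ( 1 * x ) == 15
stmt 2: x := 6 - z  -- replace 1 occurrence(s) of x with (6 - z)
  => ( 1 * ( 6 - z ) ) == 15
stmt 1: x := y + 5  -- replace 0 occurrence(s) of x with (y + 5)
  => ( 1 * ( 6 - z ) ) == 15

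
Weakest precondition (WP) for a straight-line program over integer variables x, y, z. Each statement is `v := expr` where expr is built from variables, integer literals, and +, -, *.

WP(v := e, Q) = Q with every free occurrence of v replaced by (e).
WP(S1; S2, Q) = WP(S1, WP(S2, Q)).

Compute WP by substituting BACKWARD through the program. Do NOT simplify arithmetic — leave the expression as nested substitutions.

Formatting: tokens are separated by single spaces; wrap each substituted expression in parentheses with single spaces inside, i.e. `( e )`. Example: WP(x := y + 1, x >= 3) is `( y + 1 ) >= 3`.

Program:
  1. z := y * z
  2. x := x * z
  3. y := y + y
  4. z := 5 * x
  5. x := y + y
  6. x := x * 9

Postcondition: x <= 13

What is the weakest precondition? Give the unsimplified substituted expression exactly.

Answer: ( ( ( y + y ) + ( y + y ) ) * 9 ) <= 13

Derivation:
post: x <= 13
stmt 6: x := x * 9  -- replace 1 occurrence(s) of x with (x * 9)
  => ( x * 9 ) <= 13
stmt 5: x := y + y  -- replace 1 occurrence(s) of x with (y + y)
  => ( ( y + y ) * 9 ) <= 13
stmt 4: z := 5 * x  -- replace 0 occurrence(s) of z with (5 * x)
  => ( ( y + y ) * 9 ) <= 13
stmt 3: y := y + y  -- replace 2 occurrence(s) of y with (y + y)
  => ( ( ( y + y ) + ( y + y ) ) * 9 ) <= 13
stmt 2: x := x * z  -- replace 0 occurrence(s) of x with (x * z)
  => ( ( ( y + y ) + ( y + y ) ) * 9 ) <= 13
stmt 1: z := y * z  -- replace 0 occurrence(s) of z with (y * z)
  => ( ( ( y + y ) + ( y + y ) ) * 9 ) <= 13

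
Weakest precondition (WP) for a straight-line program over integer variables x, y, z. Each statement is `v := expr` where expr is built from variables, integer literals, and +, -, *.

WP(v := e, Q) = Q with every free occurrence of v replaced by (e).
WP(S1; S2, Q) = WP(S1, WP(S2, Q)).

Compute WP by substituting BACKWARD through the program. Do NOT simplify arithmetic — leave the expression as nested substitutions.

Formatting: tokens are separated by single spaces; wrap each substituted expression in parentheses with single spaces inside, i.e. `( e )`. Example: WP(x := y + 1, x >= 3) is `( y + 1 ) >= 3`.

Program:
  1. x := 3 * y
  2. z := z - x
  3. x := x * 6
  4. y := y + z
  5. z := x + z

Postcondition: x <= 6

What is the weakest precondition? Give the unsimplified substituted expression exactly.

Answer: ( ( 3 * y ) * 6 ) <= 6

Derivation:
post: x <= 6
stmt 5: z := x + z  -- replace 0 occurrence(s) of z with (x + z)
  => x <= 6
stmt 4: y := y + z  -- replace 0 occurrence(s) of y with (y + z)
  => x <= 6
stmt 3: x := x * 6  -- replace 1 occurrence(s) of x with (x * 6)
  => ( x * 6 ) <= 6
stmt 2: z := z - x  -- replace 0 occurrence(s) of z with (z - x)
  => ( x * 6 ) <= 6
stmt 1: x := 3 * y  -- replace 1 occurrence(s) of x with (3 * y)
  => ( ( 3 * y ) * 6 ) <= 6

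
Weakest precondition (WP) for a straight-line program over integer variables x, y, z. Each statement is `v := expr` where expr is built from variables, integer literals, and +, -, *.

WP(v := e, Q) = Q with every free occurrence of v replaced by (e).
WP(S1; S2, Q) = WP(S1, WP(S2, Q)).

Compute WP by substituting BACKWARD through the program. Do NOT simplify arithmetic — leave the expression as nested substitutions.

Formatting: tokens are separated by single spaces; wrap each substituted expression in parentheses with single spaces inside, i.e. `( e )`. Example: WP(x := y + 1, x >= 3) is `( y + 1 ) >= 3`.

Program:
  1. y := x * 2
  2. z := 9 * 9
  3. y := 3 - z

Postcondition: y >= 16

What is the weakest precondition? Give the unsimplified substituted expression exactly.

Answer: ( 3 - ( 9 * 9 ) ) >= 16

Derivation:
post: y >= 16
stmt 3: y := 3 - z  -- replace 1 occurrence(s) of y with (3 - z)
  => ( 3 - z ) >= 16
stmt 2: z := 9 * 9  -- replace 1 occurrence(s) of z with (9 * 9)
  => ( 3 - ( 9 * 9 ) ) >= 16
stmt 1: y := x * 2  -- replace 0 occurrence(s) of y with (x * 2)
  => ( 3 - ( 9 * 9 ) ) >= 16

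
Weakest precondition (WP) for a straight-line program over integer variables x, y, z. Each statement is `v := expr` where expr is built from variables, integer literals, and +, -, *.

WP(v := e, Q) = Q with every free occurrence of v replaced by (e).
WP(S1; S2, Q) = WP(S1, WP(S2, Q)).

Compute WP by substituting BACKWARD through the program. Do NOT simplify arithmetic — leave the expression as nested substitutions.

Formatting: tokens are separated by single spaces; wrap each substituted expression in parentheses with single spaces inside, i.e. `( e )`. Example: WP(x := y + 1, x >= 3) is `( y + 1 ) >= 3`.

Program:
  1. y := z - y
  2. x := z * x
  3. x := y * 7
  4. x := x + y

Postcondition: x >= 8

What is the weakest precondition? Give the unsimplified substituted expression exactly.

Answer: ( ( ( z - y ) * 7 ) + ( z - y ) ) >= 8

Derivation:
post: x >= 8
stmt 4: x := x + y  -- replace 1 occurrence(s) of x with (x + y)
  => ( x + y ) >= 8
stmt 3: x := y * 7  -- replace 1 occurrence(s) of x with (y * 7)
  => ( ( y * 7 ) + y ) >= 8
stmt 2: x := z * x  -- replace 0 occurrence(s) of x with (z * x)
  => ( ( y * 7 ) + y ) >= 8
stmt 1: y := z - y  -- replace 2 occurrence(s) of y with (z - y)
  => ( ( ( z - y ) * 7 ) + ( z - y ) ) >= 8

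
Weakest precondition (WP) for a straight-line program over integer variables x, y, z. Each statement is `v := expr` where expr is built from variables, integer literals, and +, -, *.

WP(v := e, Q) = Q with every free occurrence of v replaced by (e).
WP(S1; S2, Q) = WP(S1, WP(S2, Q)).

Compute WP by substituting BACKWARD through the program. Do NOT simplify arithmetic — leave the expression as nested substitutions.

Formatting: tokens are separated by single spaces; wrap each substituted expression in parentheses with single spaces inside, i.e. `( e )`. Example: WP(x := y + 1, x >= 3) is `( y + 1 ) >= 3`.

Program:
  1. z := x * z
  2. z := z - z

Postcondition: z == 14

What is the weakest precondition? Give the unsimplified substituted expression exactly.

Answer: ( ( x * z ) - ( x * z ) ) == 14

Derivation:
post: z == 14
stmt 2: z := z - z  -- replace 1 occurrence(s) of z with (z - z)
  => ( z - z ) == 14
stmt 1: z := x * z  -- replace 2 occurrence(s) of z with (x * z)
  => ( ( x * z ) - ( x * z ) ) == 14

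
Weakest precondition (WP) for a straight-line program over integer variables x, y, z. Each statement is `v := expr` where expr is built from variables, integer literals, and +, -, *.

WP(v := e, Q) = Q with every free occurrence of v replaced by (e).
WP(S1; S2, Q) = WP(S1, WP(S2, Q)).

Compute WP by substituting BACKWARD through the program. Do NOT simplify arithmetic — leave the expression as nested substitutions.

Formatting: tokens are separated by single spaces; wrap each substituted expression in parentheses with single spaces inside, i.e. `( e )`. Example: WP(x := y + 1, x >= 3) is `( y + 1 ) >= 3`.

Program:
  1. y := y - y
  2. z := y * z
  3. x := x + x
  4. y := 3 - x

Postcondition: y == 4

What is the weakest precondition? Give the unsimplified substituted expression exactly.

Answer: ( 3 - ( x + x ) ) == 4

Derivation:
post: y == 4
stmt 4: y := 3 - x  -- replace 1 occurrence(s) of y with (3 - x)
  => ( 3 - x ) == 4
stmt 3: x := x + x  -- replace 1 occurrence(s) of x with (x + x)
  => ( 3 - ( x + x ) ) == 4
stmt 2: z := y * z  -- replace 0 occurrence(s) of z with (y * z)
  => ( 3 - ( x + x ) ) == 4
stmt 1: y := y - y  -- replace 0 occurrence(s) of y with (y - y)
  => ( 3 - ( x + x ) ) == 4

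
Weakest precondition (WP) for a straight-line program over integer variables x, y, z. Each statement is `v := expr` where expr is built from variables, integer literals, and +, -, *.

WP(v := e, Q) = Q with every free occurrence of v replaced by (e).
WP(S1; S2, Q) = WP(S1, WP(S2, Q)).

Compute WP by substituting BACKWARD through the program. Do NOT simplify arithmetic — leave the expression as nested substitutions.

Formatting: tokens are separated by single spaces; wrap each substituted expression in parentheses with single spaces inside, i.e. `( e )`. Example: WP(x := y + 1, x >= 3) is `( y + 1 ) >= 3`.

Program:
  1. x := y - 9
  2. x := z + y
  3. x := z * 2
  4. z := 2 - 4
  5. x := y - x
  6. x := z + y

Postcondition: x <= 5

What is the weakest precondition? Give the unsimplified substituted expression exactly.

Answer: ( ( 2 - 4 ) + y ) <= 5

Derivation:
post: x <= 5
stmt 6: x := z + y  -- replace 1 occurrence(s) of x with (z + y)
  => ( z + y ) <= 5
stmt 5: x := y - x  -- replace 0 occurrence(s) of x with (y - x)
  => ( z + y ) <= 5
stmt 4: z := 2 - 4  -- replace 1 occurrence(s) of z with (2 - 4)
  => ( ( 2 - 4 ) + y ) <= 5
stmt 3: x := z * 2  -- replace 0 occurrence(s) of x with (z * 2)
  => ( ( 2 - 4 ) + y ) <= 5
stmt 2: x := z + y  -- replace 0 occurrence(s) of x with (z + y)
  => ( ( 2 - 4 ) + y ) <= 5
stmt 1: x := y - 9  -- replace 0 occurrence(s) of x with (y - 9)
  => ( ( 2 - 4 ) + y ) <= 5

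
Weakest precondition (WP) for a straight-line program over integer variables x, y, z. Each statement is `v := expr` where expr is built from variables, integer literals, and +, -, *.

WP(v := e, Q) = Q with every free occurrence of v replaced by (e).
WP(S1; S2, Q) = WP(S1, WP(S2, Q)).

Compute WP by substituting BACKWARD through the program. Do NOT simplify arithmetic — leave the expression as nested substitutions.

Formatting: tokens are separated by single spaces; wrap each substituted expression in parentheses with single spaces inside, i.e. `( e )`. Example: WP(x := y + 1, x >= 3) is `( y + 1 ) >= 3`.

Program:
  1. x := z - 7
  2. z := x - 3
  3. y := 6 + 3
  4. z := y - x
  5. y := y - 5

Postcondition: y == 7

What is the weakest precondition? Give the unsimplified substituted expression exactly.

post: y == 7
stmt 5: y := y - 5  -- replace 1 occurrence(s) of y with (y - 5)
  => ( y - 5 ) == 7
stmt 4: z := y - x  -- replace 0 occurrence(s) of z with (y - x)
  => ( y - 5 ) == 7
stmt 3: y := 6 + 3  -- replace 1 occurrence(s) of y with (6 + 3)
  => ( ( 6 + 3 ) - 5 ) == 7
stmt 2: z := x - 3  -- replace 0 occurrence(s) of z with (x - 3)
  => ( ( 6 + 3 ) - 5 ) == 7
stmt 1: x := z - 7  -- replace 0 occurrence(s) of x with (z - 7)
  => ( ( 6 + 3 ) - 5 ) == 7

Answer: ( ( 6 + 3 ) - 5 ) == 7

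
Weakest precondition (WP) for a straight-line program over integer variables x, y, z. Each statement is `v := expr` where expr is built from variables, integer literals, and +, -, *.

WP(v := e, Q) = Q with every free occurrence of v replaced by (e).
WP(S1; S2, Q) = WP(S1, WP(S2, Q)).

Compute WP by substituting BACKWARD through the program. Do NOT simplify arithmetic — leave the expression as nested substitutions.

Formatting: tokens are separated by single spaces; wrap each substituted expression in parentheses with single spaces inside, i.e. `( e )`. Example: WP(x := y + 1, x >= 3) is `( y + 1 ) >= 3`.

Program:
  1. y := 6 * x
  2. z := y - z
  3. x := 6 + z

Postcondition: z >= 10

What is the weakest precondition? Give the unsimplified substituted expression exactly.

Answer: ( ( 6 * x ) - z ) >= 10

Derivation:
post: z >= 10
stmt 3: x := 6 + z  -- replace 0 occurrence(s) of x with (6 + z)
  => z >= 10
stmt 2: z := y - z  -- replace 1 occurrence(s) of z with (y - z)
  => ( y - z ) >= 10
stmt 1: y := 6 * x  -- replace 1 occurrence(s) of y with (6 * x)
  => ( ( 6 * x ) - z ) >= 10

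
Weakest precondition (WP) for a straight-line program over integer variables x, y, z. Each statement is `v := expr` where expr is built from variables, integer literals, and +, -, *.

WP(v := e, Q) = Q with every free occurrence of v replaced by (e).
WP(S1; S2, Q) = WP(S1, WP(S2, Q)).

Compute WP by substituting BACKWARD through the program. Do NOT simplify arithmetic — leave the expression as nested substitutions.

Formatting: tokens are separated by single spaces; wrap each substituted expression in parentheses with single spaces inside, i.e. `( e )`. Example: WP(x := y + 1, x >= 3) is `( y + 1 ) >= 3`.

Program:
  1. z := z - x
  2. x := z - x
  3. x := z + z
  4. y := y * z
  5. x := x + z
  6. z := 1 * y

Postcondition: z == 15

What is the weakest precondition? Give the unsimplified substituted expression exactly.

Answer: ( 1 * ( y * ( z - x ) ) ) == 15

Derivation:
post: z == 15
stmt 6: z := 1 * y  -- replace 1 occurrence(s) of z with (1 * y)
  => ( 1 * y ) == 15
stmt 5: x := x + z  -- replace 0 occurrence(s) of x with (x + z)
  => ( 1 * y ) == 15
stmt 4: y := y * z  -- replace 1 occurrence(s) of y with (y * z)
  => ( 1 * ( y * z ) ) == 15
stmt 3: x := z + z  -- replace 0 occurrence(s) of x with (z + z)
  => ( 1 * ( y * z ) ) == 15
stmt 2: x := z - x  -- replace 0 occurrence(s) of x with (z - x)
  => ( 1 * ( y * z ) ) == 15
stmt 1: z := z - x  -- replace 1 occurrence(s) of z with (z - x)
  => ( 1 * ( y * ( z - x ) ) ) == 15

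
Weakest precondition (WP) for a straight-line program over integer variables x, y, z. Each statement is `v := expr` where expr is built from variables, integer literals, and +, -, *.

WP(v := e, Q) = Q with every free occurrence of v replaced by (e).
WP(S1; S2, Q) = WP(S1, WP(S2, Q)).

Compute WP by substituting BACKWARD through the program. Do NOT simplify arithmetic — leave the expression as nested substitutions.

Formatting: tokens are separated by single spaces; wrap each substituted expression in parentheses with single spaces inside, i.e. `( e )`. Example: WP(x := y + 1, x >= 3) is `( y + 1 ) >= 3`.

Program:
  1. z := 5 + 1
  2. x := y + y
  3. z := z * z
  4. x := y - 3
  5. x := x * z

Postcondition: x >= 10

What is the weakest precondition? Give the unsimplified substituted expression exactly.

Answer: ( ( y - 3 ) * ( ( 5 + 1 ) * ( 5 + 1 ) ) ) >= 10

Derivation:
post: x >= 10
stmt 5: x := x * z  -- replace 1 occurrence(s) of x with (x * z)
  => ( x * z ) >= 10
stmt 4: x := y - 3  -- replace 1 occurrence(s) of x with (y - 3)
  => ( ( y - 3 ) * z ) >= 10
stmt 3: z := z * z  -- replace 1 occurrence(s) of z with (z * z)
  => ( ( y - 3 ) * ( z * z ) ) >= 10
stmt 2: x := y + y  -- replace 0 occurrence(s) of x with (y + y)
  => ( ( y - 3 ) * ( z * z ) ) >= 10
stmt 1: z := 5 + 1  -- replace 2 occurrence(s) of z with (5 + 1)
  => ( ( y - 3 ) * ( ( 5 + 1 ) * ( 5 + 1 ) ) ) >= 10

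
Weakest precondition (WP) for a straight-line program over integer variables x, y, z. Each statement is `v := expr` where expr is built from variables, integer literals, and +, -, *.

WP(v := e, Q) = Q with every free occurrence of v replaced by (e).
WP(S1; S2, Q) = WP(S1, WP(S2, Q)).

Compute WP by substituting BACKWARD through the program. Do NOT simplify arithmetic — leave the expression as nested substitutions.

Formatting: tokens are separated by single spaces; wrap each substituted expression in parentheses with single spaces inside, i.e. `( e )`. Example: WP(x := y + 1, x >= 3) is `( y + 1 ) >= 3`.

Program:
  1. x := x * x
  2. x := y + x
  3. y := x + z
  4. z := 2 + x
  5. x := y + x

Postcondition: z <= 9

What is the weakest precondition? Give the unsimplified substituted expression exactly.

Answer: ( 2 + ( y + ( x * x ) ) ) <= 9

Derivation:
post: z <= 9
stmt 5: x := y + x  -- replace 0 occurrence(s) of x with (y + x)
  => z <= 9
stmt 4: z := 2 + x  -- replace 1 occurrence(s) of z with (2 + x)
  => ( 2 + x ) <= 9
stmt 3: y := x + z  -- replace 0 occurrence(s) of y with (x + z)
  => ( 2 + x ) <= 9
stmt 2: x := y + x  -- replace 1 occurrence(s) of x with (y + x)
  => ( 2 + ( y + x ) ) <= 9
stmt 1: x := x * x  -- replace 1 occurrence(s) of x with (x * x)
  => ( 2 + ( y + ( x * x ) ) ) <= 9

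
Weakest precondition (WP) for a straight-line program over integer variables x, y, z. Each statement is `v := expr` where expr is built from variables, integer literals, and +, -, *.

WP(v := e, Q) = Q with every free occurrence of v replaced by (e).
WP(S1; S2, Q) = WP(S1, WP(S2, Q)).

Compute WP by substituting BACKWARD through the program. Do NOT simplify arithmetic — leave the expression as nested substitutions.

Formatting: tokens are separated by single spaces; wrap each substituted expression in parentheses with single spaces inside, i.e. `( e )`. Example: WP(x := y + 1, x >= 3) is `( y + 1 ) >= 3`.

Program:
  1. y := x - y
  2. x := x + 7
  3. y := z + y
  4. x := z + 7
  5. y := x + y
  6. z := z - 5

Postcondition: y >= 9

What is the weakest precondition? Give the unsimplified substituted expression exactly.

Answer: ( ( z + 7 ) + ( z + ( x - y ) ) ) >= 9

Derivation:
post: y >= 9
stmt 6: z := z - 5  -- replace 0 occurrence(s) of z with (z - 5)
  => y >= 9
stmt 5: y := x + y  -- replace 1 occurrence(s) of y with (x + y)
  => ( x + y ) >= 9
stmt 4: x := z + 7  -- replace 1 occurrence(s) of x with (z + 7)
  => ( ( z + 7 ) + y ) >= 9
stmt 3: y := z + y  -- replace 1 occurrence(s) of y with (z + y)
  => ( ( z + 7 ) + ( z + y ) ) >= 9
stmt 2: x := x + 7  -- replace 0 occurrence(s) of x with (x + 7)
  => ( ( z + 7 ) + ( z + y ) ) >= 9
stmt 1: y := x - y  -- replace 1 occurrence(s) of y with (x - y)
  => ( ( z + 7 ) + ( z + ( x - y ) ) ) >= 9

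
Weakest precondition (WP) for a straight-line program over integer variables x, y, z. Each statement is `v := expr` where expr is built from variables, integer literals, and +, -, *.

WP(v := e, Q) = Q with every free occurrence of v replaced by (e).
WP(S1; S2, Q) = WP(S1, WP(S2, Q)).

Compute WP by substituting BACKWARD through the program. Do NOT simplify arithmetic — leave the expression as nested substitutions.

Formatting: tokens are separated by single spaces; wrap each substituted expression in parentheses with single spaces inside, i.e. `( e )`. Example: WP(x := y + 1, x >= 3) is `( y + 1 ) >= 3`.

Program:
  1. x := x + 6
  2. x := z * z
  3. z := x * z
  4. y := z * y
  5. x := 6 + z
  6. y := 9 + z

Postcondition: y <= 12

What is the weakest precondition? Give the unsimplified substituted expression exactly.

Answer: ( 9 + ( ( z * z ) * z ) ) <= 12

Derivation:
post: y <= 12
stmt 6: y := 9 + z  -- replace 1 occurrence(s) of y with (9 + z)
  => ( 9 + z ) <= 12
stmt 5: x := 6 + z  -- replace 0 occurrence(s) of x with (6 + z)
  => ( 9 + z ) <= 12
stmt 4: y := z * y  -- replace 0 occurrence(s) of y with (z * y)
  => ( 9 + z ) <= 12
stmt 3: z := x * z  -- replace 1 occurrence(s) of z with (x * z)
  => ( 9 + ( x * z ) ) <= 12
stmt 2: x := z * z  -- replace 1 occurrence(s) of x with (z * z)
  => ( 9 + ( ( z * z ) * z ) ) <= 12
stmt 1: x := x + 6  -- replace 0 occurrence(s) of x with (x + 6)
  => ( 9 + ( ( z * z ) * z ) ) <= 12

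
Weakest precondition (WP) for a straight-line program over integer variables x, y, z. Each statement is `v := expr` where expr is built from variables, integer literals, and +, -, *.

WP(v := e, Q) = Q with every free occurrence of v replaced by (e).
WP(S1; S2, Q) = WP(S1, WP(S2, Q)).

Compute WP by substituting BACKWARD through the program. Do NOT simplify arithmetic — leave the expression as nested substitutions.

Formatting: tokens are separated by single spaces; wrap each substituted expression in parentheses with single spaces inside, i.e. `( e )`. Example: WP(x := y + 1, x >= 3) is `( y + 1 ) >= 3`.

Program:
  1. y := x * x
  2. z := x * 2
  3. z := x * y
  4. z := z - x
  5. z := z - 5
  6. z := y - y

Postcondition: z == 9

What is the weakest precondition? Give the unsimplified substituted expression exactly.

post: z == 9
stmt 6: z := y - y  -- replace 1 occurrence(s) of z with (y - y)
  => ( y - y ) == 9
stmt 5: z := z - 5  -- replace 0 occurrence(s) of z with (z - 5)
  => ( y - y ) == 9
stmt 4: z := z - x  -- replace 0 occurrence(s) of z with (z - x)
  => ( y - y ) == 9
stmt 3: z := x * y  -- replace 0 occurrence(s) of z with (x * y)
  => ( y - y ) == 9
stmt 2: z := x * 2  -- replace 0 occurrence(s) of z with (x * 2)
  => ( y - y ) == 9
stmt 1: y := x * x  -- replace 2 occurrence(s) of y with (x * x)
  => ( ( x * x ) - ( x * x ) ) == 9

Answer: ( ( x * x ) - ( x * x ) ) == 9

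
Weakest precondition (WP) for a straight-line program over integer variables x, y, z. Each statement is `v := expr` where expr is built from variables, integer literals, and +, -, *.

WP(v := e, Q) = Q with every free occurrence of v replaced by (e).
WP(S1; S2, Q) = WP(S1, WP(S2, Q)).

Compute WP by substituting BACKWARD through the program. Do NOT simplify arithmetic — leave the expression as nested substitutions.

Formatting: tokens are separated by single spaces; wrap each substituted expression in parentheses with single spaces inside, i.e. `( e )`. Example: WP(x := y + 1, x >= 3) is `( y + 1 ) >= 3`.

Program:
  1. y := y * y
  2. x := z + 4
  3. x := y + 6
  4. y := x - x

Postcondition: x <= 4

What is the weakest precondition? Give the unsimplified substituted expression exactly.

Answer: ( ( y * y ) + 6 ) <= 4

Derivation:
post: x <= 4
stmt 4: y := x - x  -- replace 0 occurrence(s) of y with (x - x)
  => x <= 4
stmt 3: x := y + 6  -- replace 1 occurrence(s) of x with (y + 6)
  => ( y + 6 ) <= 4
stmt 2: x := z + 4  -- replace 0 occurrence(s) of x with (z + 4)
  => ( y + 6 ) <= 4
stmt 1: y := y * y  -- replace 1 occurrence(s) of y with (y * y)
  => ( ( y * y ) + 6 ) <= 4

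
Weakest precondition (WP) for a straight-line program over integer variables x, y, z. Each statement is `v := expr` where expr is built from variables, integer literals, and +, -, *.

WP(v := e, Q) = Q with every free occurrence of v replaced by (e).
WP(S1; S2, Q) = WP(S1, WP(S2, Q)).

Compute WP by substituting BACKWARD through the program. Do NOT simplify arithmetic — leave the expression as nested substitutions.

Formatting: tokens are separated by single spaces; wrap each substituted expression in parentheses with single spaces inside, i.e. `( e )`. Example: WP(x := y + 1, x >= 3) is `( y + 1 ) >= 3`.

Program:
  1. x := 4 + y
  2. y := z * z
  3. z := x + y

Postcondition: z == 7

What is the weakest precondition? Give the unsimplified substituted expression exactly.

Answer: ( ( 4 + y ) + ( z * z ) ) == 7

Derivation:
post: z == 7
stmt 3: z := x + y  -- replace 1 occurrence(s) of z with (x + y)
  => ( x + y ) == 7
stmt 2: y := z * z  -- replace 1 occurrence(s) of y with (z * z)
  => ( x + ( z * z ) ) == 7
stmt 1: x := 4 + y  -- replace 1 occurrence(s) of x with (4 + y)
  => ( ( 4 + y ) + ( z * z ) ) == 7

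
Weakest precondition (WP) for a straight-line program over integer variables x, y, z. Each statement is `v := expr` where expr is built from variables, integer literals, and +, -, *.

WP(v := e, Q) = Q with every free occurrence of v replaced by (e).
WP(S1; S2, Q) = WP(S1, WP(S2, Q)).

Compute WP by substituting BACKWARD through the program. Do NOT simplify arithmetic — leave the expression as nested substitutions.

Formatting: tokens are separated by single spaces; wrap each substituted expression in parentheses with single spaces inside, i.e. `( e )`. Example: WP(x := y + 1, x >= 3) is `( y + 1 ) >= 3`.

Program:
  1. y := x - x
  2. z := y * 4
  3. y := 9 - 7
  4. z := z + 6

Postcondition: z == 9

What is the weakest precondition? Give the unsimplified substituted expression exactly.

Answer: ( ( ( x - x ) * 4 ) + 6 ) == 9

Derivation:
post: z == 9
stmt 4: z := z + 6  -- replace 1 occurrence(s) of z with (z + 6)
  => ( z + 6 ) == 9
stmt 3: y := 9 - 7  -- replace 0 occurrence(s) of y with (9 - 7)
  => ( z + 6 ) == 9
stmt 2: z := y * 4  -- replace 1 occurrence(s) of z with (y * 4)
  => ( ( y * 4 ) + 6 ) == 9
stmt 1: y := x - x  -- replace 1 occurrence(s) of y with (x - x)
  => ( ( ( x - x ) * 4 ) + 6 ) == 9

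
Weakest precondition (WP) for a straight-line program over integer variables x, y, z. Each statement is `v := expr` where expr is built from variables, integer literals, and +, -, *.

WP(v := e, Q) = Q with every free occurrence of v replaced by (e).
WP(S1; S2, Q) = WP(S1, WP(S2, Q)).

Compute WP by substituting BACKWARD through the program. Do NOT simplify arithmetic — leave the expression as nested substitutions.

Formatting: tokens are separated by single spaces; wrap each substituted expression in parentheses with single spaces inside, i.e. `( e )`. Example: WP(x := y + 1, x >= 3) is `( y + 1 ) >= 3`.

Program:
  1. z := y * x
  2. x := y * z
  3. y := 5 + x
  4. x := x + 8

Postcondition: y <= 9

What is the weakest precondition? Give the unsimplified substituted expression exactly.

post: y <= 9
stmt 4: x := x + 8  -- replace 0 occurrence(s) of x with (x + 8)
  => y <= 9
stmt 3: y := 5 + x  -- replace 1 occurrence(s) of y with (5 + x)
  => ( 5 + x ) <= 9
stmt 2: x := y * z  -- replace 1 occurrence(s) of x with (y * z)
  => ( 5 + ( y * z ) ) <= 9
stmt 1: z := y * x  -- replace 1 occurrence(s) of z with (y * x)
  => ( 5 + ( y * ( y * x ) ) ) <= 9

Answer: ( 5 + ( y * ( y * x ) ) ) <= 9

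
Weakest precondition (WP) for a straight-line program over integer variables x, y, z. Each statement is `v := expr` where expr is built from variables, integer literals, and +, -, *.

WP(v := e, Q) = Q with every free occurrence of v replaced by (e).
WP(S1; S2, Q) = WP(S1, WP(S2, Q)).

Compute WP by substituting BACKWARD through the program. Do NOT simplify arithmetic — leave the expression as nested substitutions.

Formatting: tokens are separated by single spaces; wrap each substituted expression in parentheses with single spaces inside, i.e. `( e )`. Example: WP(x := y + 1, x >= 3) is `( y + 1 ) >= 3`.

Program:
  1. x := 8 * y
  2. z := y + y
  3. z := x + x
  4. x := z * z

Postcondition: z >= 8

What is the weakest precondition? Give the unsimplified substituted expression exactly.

post: z >= 8
stmt 4: x := z * z  -- replace 0 occurrence(s) of x with (z * z)
  => z >= 8
stmt 3: z := x + x  -- replace 1 occurrence(s) of z with (x + x)
  => ( x + x ) >= 8
stmt 2: z := y + y  -- replace 0 occurrence(s) of z with (y + y)
  => ( x + x ) >= 8
stmt 1: x := 8 * y  -- replace 2 occurrence(s) of x with (8 * y)
  => ( ( 8 * y ) + ( 8 * y ) ) >= 8

Answer: ( ( 8 * y ) + ( 8 * y ) ) >= 8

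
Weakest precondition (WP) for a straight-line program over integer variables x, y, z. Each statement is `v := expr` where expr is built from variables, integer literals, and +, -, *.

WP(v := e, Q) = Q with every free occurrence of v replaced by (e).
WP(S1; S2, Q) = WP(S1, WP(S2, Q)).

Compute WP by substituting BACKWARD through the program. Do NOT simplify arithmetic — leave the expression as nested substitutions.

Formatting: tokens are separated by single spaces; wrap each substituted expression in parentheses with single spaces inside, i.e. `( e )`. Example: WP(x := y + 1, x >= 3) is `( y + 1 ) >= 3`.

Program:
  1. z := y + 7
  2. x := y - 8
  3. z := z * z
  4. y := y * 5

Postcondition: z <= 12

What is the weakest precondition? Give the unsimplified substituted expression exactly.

Answer: ( ( y + 7 ) * ( y + 7 ) ) <= 12

Derivation:
post: z <= 12
stmt 4: y := y * 5  -- replace 0 occurrence(s) of y with (y * 5)
  => z <= 12
stmt 3: z := z * z  -- replace 1 occurrence(s) of z with (z * z)
  => ( z * z ) <= 12
stmt 2: x := y - 8  -- replace 0 occurrence(s) of x with (y - 8)
  => ( z * z ) <= 12
stmt 1: z := y + 7  -- replace 2 occurrence(s) of z with (y + 7)
  => ( ( y + 7 ) * ( y + 7 ) ) <= 12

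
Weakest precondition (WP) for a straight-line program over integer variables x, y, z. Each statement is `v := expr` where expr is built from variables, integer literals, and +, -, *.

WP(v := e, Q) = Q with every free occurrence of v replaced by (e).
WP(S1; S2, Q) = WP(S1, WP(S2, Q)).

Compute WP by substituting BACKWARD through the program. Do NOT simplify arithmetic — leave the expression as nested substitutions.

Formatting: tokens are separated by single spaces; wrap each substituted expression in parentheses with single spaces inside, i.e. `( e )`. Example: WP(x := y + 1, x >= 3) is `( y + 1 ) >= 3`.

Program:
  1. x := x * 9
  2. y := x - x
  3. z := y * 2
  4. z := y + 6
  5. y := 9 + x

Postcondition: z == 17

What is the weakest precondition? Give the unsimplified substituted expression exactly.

Answer: ( ( ( x * 9 ) - ( x * 9 ) ) + 6 ) == 17

Derivation:
post: z == 17
stmt 5: y := 9 + x  -- replace 0 occurrence(s) of y with (9 + x)
  => z == 17
stmt 4: z := y + 6  -- replace 1 occurrence(s) of z with (y + 6)
  => ( y + 6 ) == 17
stmt 3: z := y * 2  -- replace 0 occurrence(s) of z with (y * 2)
  => ( y + 6 ) == 17
stmt 2: y := x - x  -- replace 1 occurrence(s) of y with (x - x)
  => ( ( x - x ) + 6 ) == 17
stmt 1: x := x * 9  -- replace 2 occurrence(s) of x with (x * 9)
  => ( ( ( x * 9 ) - ( x * 9 ) ) + 6 ) == 17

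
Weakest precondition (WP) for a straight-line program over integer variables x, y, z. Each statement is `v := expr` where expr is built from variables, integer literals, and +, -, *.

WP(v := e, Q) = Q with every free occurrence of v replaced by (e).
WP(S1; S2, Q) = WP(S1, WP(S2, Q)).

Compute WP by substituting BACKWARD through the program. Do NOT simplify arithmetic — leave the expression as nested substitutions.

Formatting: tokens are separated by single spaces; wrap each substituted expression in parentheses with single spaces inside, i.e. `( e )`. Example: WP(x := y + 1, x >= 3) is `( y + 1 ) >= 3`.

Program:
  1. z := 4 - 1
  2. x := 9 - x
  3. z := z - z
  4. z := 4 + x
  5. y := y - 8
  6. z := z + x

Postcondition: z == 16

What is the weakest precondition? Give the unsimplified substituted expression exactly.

post: z == 16
stmt 6: z := z + x  -- replace 1 occurrence(s) of z with (z + x)
  => ( z + x ) == 16
stmt 5: y := y - 8  -- replace 0 occurrence(s) of y with (y - 8)
  => ( z + x ) == 16
stmt 4: z := 4 + x  -- replace 1 occurrence(s) of z with (4 + x)
  => ( ( 4 + x ) + x ) == 16
stmt 3: z := z - z  -- replace 0 occurrence(s) of z with (z - z)
  => ( ( 4 + x ) + x ) == 16
stmt 2: x := 9 - x  -- replace 2 occurrence(s) of x with (9 - x)
  => ( ( 4 + ( 9 - x ) ) + ( 9 - x ) ) == 16
stmt 1: z := 4 - 1  -- replace 0 occurrence(s) of z with (4 - 1)
  => ( ( 4 + ( 9 - x ) ) + ( 9 - x ) ) == 16

Answer: ( ( 4 + ( 9 - x ) ) + ( 9 - x ) ) == 16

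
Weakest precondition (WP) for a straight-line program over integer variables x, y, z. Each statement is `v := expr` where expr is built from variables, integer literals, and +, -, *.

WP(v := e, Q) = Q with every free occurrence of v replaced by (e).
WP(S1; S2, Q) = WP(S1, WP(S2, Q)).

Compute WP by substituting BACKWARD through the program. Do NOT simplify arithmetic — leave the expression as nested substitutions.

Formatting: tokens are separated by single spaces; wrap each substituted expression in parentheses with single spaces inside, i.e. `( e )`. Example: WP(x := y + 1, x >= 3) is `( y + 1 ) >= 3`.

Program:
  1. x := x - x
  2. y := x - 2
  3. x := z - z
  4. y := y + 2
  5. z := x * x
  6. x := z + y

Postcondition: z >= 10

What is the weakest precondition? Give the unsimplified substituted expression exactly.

Answer: ( ( z - z ) * ( z - z ) ) >= 10

Derivation:
post: z >= 10
stmt 6: x := z + y  -- replace 0 occurrence(s) of x with (z + y)
  => z >= 10
stmt 5: z := x * x  -- replace 1 occurrence(s) of z with (x * x)
  => ( x * x ) >= 10
stmt 4: y := y + 2  -- replace 0 occurrence(s) of y with (y + 2)
  => ( x * x ) >= 10
stmt 3: x := z - z  -- replace 2 occurrence(s) of x with (z - z)
  => ( ( z - z ) * ( z - z ) ) >= 10
stmt 2: y := x - 2  -- replace 0 occurrence(s) of y with (x - 2)
  => ( ( z - z ) * ( z - z ) ) >= 10
stmt 1: x := x - x  -- replace 0 occurrence(s) of x with (x - x)
  => ( ( z - z ) * ( z - z ) ) >= 10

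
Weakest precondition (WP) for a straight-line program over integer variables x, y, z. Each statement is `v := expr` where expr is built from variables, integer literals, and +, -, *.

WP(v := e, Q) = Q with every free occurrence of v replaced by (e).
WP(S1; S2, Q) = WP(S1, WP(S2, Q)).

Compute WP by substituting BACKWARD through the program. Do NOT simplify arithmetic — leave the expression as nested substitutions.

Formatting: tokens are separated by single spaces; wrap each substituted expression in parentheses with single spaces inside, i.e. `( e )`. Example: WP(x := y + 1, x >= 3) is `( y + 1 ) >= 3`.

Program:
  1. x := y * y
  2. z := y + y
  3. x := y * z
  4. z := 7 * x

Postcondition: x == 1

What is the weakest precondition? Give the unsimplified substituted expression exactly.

post: x == 1
stmt 4: z := 7 * x  -- replace 0 occurrence(s) of z with (7 * x)
  => x == 1
stmt 3: x := y * z  -- replace 1 occurrence(s) of x with (y * z)
  => ( y * z ) == 1
stmt 2: z := y + y  -- replace 1 occurrence(s) of z with (y + y)
  => ( y * ( y + y ) ) == 1
stmt 1: x := y * y  -- replace 0 occurrence(s) of x with (y * y)
  => ( y * ( y + y ) ) == 1

Answer: ( y * ( y + y ) ) == 1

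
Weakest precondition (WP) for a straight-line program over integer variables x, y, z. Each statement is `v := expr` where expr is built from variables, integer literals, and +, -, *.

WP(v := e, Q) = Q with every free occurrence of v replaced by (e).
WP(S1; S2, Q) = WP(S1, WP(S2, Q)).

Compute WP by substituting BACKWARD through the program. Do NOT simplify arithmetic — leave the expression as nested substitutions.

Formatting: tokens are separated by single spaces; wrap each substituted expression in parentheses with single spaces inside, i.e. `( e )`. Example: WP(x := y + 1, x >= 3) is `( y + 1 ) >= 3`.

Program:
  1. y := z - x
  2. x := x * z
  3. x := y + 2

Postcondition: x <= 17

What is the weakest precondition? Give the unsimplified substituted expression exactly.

Answer: ( ( z - x ) + 2 ) <= 17

Derivation:
post: x <= 17
stmt 3: x := y + 2  -- replace 1 occurrence(s) of x with (y + 2)
  => ( y + 2 ) <= 17
stmt 2: x := x * z  -- replace 0 occurrence(s) of x with (x * z)
  => ( y + 2 ) <= 17
stmt 1: y := z - x  -- replace 1 occurrence(s) of y with (z - x)
  => ( ( z - x ) + 2 ) <= 17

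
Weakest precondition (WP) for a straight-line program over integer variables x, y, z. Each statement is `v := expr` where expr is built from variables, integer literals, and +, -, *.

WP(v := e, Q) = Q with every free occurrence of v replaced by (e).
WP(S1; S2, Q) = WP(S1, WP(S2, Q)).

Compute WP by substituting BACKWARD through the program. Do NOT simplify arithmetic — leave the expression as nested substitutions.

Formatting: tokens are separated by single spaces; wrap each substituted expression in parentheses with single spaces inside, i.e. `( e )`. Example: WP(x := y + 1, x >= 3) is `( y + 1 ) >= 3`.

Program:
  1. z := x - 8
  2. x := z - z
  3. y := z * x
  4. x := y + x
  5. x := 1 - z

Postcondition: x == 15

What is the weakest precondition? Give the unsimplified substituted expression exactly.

Answer: ( 1 - ( x - 8 ) ) == 15

Derivation:
post: x == 15
stmt 5: x := 1 - z  -- replace 1 occurrence(s) of x with (1 - z)
  => ( 1 - z ) == 15
stmt 4: x := y + x  -- replace 0 occurrence(s) of x with (y + x)
  => ( 1 - z ) == 15
stmt 3: y := z * x  -- replace 0 occurrence(s) of y with (z * x)
  => ( 1 - z ) == 15
stmt 2: x := z - z  -- replace 0 occurrence(s) of x with (z - z)
  => ( 1 - z ) == 15
stmt 1: z := x - 8  -- replace 1 occurrence(s) of z with (x - 8)
  => ( 1 - ( x - 8 ) ) == 15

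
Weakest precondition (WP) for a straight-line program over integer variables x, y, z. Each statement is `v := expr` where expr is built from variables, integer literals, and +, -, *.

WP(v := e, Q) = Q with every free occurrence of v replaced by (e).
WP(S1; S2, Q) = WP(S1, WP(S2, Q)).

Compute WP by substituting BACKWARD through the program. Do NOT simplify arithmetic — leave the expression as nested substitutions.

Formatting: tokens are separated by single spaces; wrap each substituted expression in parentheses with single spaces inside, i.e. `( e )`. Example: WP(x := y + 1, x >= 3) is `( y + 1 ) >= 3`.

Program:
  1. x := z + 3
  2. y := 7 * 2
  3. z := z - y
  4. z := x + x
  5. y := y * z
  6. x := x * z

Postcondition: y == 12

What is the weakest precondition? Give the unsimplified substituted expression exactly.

Answer: ( ( 7 * 2 ) * ( ( z + 3 ) + ( z + 3 ) ) ) == 12

Derivation:
post: y == 12
stmt 6: x := x * z  -- replace 0 occurrence(s) of x with (x * z)
  => y == 12
stmt 5: y := y * z  -- replace 1 occurrence(s) of y with (y * z)
  => ( y * z ) == 12
stmt 4: z := x + x  -- replace 1 occurrence(s) of z with (x + x)
  => ( y * ( x + x ) ) == 12
stmt 3: z := z - y  -- replace 0 occurrence(s) of z with (z - y)
  => ( y * ( x + x ) ) == 12
stmt 2: y := 7 * 2  -- replace 1 occurrence(s) of y with (7 * 2)
  => ( ( 7 * 2 ) * ( x + x ) ) == 12
stmt 1: x := z + 3  -- replace 2 occurrence(s) of x with (z + 3)
  => ( ( 7 * 2 ) * ( ( z + 3 ) + ( z + 3 ) ) ) == 12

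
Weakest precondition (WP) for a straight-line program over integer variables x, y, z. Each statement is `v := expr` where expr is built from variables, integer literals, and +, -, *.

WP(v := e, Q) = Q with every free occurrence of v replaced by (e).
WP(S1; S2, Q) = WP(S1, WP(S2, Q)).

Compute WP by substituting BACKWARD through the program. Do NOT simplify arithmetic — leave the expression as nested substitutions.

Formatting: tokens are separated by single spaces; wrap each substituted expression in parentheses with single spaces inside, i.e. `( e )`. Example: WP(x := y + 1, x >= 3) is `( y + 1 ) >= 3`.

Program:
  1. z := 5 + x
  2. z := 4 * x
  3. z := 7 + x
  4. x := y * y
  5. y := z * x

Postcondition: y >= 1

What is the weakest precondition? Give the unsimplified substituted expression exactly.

Answer: ( ( 7 + x ) * ( y * y ) ) >= 1

Derivation:
post: y >= 1
stmt 5: y := z * x  -- replace 1 occurrence(s) of y with (z * x)
  => ( z * x ) >= 1
stmt 4: x := y * y  -- replace 1 occurrence(s) of x with (y * y)
  => ( z * ( y * y ) ) >= 1
stmt 3: z := 7 + x  -- replace 1 occurrence(s) of z with (7 + x)
  => ( ( 7 + x ) * ( y * y ) ) >= 1
stmt 2: z := 4 * x  -- replace 0 occurrence(s) of z with (4 * x)
  => ( ( 7 + x ) * ( y * y ) ) >= 1
stmt 1: z := 5 + x  -- replace 0 occurrence(s) of z with (5 + x)
  => ( ( 7 + x ) * ( y * y ) ) >= 1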